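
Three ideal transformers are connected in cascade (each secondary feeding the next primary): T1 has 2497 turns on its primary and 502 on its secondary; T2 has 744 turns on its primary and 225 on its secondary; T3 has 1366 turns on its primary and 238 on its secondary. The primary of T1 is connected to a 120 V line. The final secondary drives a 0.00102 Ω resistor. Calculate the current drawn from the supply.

I_supply ≈ 13.2 A

Secondary of T1: V = 120.00 × 502/2497 = 24.125 V.
Secondary of T2: V = 24.125 × 225/744 = 7.2959 V.
Secondary of T3: V = 7.2959 × 238/1366 = 1.2712 V.
I_load = 1.2712/0.00102 = 1246.2 A, so P_out = 1.2712 × 1246.2 = 1584.2 W.
All ideal ⇒ P_in = P_out, so I_supply = 1584.2/120 = 13.2 A.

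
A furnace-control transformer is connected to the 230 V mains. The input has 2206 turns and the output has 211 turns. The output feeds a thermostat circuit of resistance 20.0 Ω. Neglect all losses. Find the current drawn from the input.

I_in ≈ 0.105 A

V_out = V_in × N_out/N_in = 230 × 211/2206 = 21.999 V.
I_out = V_out/R = 21.999/20.0 = 1.1000 A.
For an ideal transformer I_in N_in = I_out N_out, so I_in = 1.1000 × 211/2206 = 0.105 A.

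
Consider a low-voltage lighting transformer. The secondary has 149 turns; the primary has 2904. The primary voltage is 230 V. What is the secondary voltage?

V_s/V_p = N_s/N_p, so V_s = 230 × 149/2904 = 11.8 V.

V_s ≈ 11.8 V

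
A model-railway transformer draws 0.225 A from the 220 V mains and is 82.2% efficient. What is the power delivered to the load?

P_out ≈ 40.7 W

P_in = V_p I_p = 220 × 0.225 = 49.500 W.
P_out = η P_in = 0.822 × 49.500 = 40.7 W.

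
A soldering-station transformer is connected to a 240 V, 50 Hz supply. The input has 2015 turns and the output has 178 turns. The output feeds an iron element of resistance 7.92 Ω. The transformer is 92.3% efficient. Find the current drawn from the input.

I_in ≈ 0.256 A

V_out = 240 × 178/2015 = 21.201 V.
I_out = V_out/R = 21.201/7.92 = 2.6769 A.
P_out = V_out I_out = 21.201 × 2.6769 = 56.753 W.
P_in = P_out/η = 56.753/0.923 = 61.487 W.
I_in = P_in/V_in = 61.487/240 = 0.256 A.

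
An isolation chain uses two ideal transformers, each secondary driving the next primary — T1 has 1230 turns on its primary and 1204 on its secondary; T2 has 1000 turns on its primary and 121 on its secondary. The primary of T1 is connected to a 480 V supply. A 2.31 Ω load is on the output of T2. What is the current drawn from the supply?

I_supply ≈ 2.92 A

Secondary of T1: V = 480.00 × 1204/1230 = 469.85 V.
Secondary of T2: V = 469.85 × 121/1000 = 56.852 V.
I_load = 56.852/2.31 = 24.611 A, so P_out = 56.852 × 24.611 = 1399.2 W.
All ideal ⇒ P_in = P_out, so I_supply = 1399.2/480 = 2.92 A.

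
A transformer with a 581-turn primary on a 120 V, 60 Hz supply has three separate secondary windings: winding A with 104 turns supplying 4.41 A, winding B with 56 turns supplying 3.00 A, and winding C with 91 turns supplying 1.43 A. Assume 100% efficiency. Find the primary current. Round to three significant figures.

V_A = 120 × 104/581 = 21.480 V; V_B = 120 × 56/581 = 11.566 V; V_C = 120 × 91/581 = 18.795 V.
P_out = V_A I_A + V_B I_B + V_C I_C = 21.480×4.41 + 11.566×3.00 + 18.795×1.43 = 94.728 + 34.699 + 26.877 = 156.30 W.
Ideal ⇒ P_in = P_out, so I_p = P_out/V_p = 156.30/120 = 1.30 A.

I_p ≈ 1.30 A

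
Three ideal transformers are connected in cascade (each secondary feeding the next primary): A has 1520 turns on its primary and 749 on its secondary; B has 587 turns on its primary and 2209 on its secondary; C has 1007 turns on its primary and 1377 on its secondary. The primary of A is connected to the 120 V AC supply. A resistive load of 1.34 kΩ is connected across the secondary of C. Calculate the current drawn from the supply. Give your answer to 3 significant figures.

I_supply ≈ 0.576 A

After A: V = 120.00 × 749/1520 = 59.132 V.
After B: V = 59.132 × 2209/587 = 222.52 V.
After C: V = 222.52 × 1377/1007 = 304.29 V.
I_load = 304.29/1340 = 0.22708 A, so P_out = 304.29 × 0.22708 = 69.097 W.
All ideal ⇒ P_in = P_out, so I_supply = 69.097/120 = 0.576 A.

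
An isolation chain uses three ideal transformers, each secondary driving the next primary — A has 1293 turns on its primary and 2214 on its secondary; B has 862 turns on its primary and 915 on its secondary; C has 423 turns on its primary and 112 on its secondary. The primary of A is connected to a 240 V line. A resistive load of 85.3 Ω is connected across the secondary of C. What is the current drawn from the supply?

I_supply ≈ 0.652 A

After A: V = 240.00 × 2214/1293 = 410.95 V.
After B: V = 410.95 × 915/862 = 436.22 V.
After C: V = 436.22 × 112/423 = 115.50 V.
I_load = 115.50/85.3 = 1.3540 A, so P_out = 115.50 × 1.3540 = 156.39 W.
All ideal ⇒ P_in = P_out, so I_supply = 156.39/240 = 0.652 A.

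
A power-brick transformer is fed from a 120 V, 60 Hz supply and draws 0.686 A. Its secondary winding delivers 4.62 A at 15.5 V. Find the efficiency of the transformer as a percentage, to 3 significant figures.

η ≈ 87.0%

P_in = 120 × 0.686 = 82.3200 W.
P_out = 15.5 × 4.62 = 71.6100 W.
η = P_out/P_in = 71.6100/82.3200 = 0.870.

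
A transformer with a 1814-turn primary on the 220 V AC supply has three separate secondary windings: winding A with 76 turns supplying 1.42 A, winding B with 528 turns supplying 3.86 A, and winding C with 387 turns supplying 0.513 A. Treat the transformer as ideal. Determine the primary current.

I_p ≈ 1.29 A

V_A = 220 × 76/1814 = 9.2172 V; V_B = 220 × 528/1814 = 64.035 V; V_C = 220 × 387/1814 = 46.935 V.
P_out = V_A I_A + V_B I_B + V_C I_C = 9.2172×1.42 + 64.035×3.86 + 46.935×0.513 = 13.088 + 247.18 + 24.078 = 284.34 W.
Ideal ⇒ P_in = P_out, so I_p = P_out/V_p = 284.34/220 = 1.29 A.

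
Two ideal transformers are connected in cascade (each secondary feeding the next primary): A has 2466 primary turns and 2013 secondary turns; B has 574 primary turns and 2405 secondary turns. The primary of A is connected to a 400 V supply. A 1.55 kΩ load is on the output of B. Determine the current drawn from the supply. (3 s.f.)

After A: V = 400.00 × 2013/2466 = 326.52 V.
After B: V = 326.52 × 2405/574 = 1368.1 V.
I_load = 1368.1/1550 = 0.88264 A, so P_out = 1368.1 × 0.88264 = 1207.5 W.
All ideal ⇒ P_in = P_out, so I_supply = 1207.5/400 = 3.02 A.

I_supply ≈ 3.02 A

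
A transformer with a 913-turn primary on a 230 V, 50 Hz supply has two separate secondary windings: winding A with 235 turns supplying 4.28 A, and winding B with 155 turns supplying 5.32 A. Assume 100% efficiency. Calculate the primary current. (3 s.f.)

I_p ≈ 2.00 A

V_A = 230 × 235/913 = 59.200 V; V_B = 230 × 155/913 = 39.047 V.
P_out = V_A I_A + V_B I_B = 59.200×4.28 + 39.047×5.32 = 253.38 + 207.73 = 461.11 W.
Ideal ⇒ P_in = P_out, so I_p = P_out/V_p = 461.11/230 = 2.00 A.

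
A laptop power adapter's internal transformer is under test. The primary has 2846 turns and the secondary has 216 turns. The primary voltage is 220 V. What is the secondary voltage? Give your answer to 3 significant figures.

V_s/V_p = N_s/N_p, so V_s = 220 × 216/2846 = 16.7 V.

V_s ≈ 16.7 V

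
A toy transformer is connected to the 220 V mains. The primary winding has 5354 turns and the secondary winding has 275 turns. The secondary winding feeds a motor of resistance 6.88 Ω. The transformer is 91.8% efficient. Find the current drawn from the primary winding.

V_s = 220 × 275/5354 = 11.300 V.
I_s = V_s/R = 11.300/6.88 = 1.6424 A.
P_out = V_s I_s = 11.300 × 1.6424 = 18.559 W.
P_in = P_out/η = 18.559/0.918 = 20.217 W.
I_p = P_in/V_p = 20.217/220 = 0.0919 A.

I_p ≈ 0.0919 A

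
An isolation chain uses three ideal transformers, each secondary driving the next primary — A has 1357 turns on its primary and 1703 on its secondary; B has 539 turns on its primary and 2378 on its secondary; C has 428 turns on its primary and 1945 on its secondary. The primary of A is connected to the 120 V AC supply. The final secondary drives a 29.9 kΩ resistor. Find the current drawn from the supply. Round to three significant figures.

I_supply ≈ 2.54 A

Secondary of A: V = 120.00 × 1703/1357 = 150.60 V.
Secondary of B: V = 150.60 × 2378/539 = 664.41 V.
Secondary of C: V = 664.41 × 1945/428 = 3019.4 V.
I_load = 3019.4/29900 = 0.10098 A, so P_out = 3019.4 × 0.10098 = 304.90 W.
All ideal ⇒ P_in = P_out, so I_supply = 304.90/120 = 2.54 A.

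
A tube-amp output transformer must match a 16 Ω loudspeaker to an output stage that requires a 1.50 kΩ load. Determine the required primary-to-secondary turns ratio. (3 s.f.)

Z_p/Z_s = (N_p/N_s)², so N_p/N_s = √(1500/16) = √93.8 = 9.68.

N_p/N_s ≈ 9.68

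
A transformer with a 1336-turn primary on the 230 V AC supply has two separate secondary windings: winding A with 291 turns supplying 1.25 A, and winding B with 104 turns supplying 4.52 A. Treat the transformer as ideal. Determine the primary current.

I_p ≈ 0.624 A

V_A = 230 × 291/1336 = 50.097 V; V_B = 230 × 104/1336 = 17.904 V.
P_out = V_A I_A + V_B I_B = 50.097×1.25 + 17.904×4.52 = 62.622 + 80.927 = 143.55 W.
Ideal ⇒ P_in = P_out, so I_p = P_out/V_p = 143.55/230 = 0.624 A.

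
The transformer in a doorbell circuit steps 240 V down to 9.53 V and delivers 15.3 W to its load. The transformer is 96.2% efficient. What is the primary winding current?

I_p ≈ 0.0663 A

P_in = P_out/η = 15.3/0.962 = 15.904 W.
I_p = P_in/V_p = 15.904/240 = 0.0663 A.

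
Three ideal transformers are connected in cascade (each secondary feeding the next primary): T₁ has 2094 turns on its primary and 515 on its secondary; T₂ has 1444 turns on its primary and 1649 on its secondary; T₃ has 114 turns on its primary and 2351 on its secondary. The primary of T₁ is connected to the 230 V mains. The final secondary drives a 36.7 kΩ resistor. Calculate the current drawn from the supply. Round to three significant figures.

Secondary of T₁: V = 230.00 × 515/2094 = 56.566 V.
Secondary of T₂: V = 56.566 × 1649/1444 = 64.597 V.
Secondary of T₃: V = 64.597 × 2351/114 = 1332.2 V.
I_load = 1332.2/36700 = 0.036299 A, so P_out = 1332.2 × 0.036299 = 48.356 W.
All ideal ⇒ P_in = P_out, so I_supply = 48.356/230 = 0.210 A.

I_supply ≈ 0.210 A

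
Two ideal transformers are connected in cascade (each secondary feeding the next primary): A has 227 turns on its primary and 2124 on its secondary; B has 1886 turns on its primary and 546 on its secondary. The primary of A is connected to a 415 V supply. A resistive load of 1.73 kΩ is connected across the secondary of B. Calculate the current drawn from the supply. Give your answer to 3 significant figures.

Secondary of A: V = 415.00 × 2124/227 = 3883.1 V.
Secondary of B: V = 3883.1 × 546/1886 = 1124.2 V.
I_load = 1124.2/1730 = 0.64980 A, so P_out = 1124.2 × 0.64980 = 730.48 W.
All ideal ⇒ P_in = P_out, so I_supply = 730.48/415 = 1.76 A.

I_supply ≈ 1.76 A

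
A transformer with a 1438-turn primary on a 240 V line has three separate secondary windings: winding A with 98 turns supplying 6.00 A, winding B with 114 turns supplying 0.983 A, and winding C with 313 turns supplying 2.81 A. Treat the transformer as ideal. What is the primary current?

I_p ≈ 1.10 A

V_A = 240 × 98/1438 = 16.356 V; V_B = 240 × 114/1438 = 19.026 V; V_C = 240 × 313/1438 = 52.239 V.
P_out = V_A I_A + V_B I_B + V_C I_C = 16.356×6.00 + 19.026×0.983 + 52.239×2.81 = 98.136 + 18.703 + 146.79 = 263.63 W.
Ideal ⇒ P_in = P_out, so I_p = P_out/V_p = 263.63/240 = 1.10 A.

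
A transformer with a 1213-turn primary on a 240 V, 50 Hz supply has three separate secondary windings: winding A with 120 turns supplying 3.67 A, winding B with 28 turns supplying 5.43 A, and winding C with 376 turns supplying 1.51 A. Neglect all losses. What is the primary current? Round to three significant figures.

V_A = 240 × 120/1213 = 23.743 V; V_B = 240 × 28/1213 = 5.5400 V; V_C = 240 × 376/1213 = 74.394 V.
P_out = V_A I_A + V_B I_B + V_C I_C = 23.743×3.67 + 5.5400×5.43 + 74.394×1.51 = 87.136 + 30.082 + 112.34 = 229.55 W.
Ideal ⇒ P_in = P_out, so I_p = P_out/V_p = 229.55/240 = 0.956 A.

I_p ≈ 0.956 A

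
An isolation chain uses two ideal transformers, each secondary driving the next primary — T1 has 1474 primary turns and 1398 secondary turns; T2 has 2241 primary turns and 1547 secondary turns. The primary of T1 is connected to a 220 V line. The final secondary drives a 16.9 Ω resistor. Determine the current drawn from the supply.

Secondary of T1: V = 220.00 × 1398/1474 = 208.66 V.
Secondary of T2: V = 208.66 × 1547/2241 = 144.04 V.
I_load = 144.04/16.9 = 8.5230 A, so P_out = 144.04 × 8.5230 = 1227.7 W.
All ideal ⇒ P_in = P_out, so I_supply = 1227.7/220 = 5.58 A.

I_supply ≈ 5.58 A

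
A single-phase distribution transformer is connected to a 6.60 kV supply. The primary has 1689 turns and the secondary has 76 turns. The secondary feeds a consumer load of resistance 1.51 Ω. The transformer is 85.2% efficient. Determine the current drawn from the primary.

V_s = 6600 × 76/1689 = 296.98 V.
I_s = V_s/R = 296.98/1.51 = 196.68 A.
P_out = V_s I_s = 296.98 × 196.68 = 58409 W.
P_in = P_out/η = 58409/0.852 = 68555 W.
I_p = P_in/V_p = 68555/6600 = 10.4 A.

I_p ≈ 10.4 A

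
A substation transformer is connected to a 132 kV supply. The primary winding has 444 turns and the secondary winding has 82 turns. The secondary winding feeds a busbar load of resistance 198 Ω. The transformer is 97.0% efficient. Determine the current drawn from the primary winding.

V_s = 132000 × 82/444 = 24378 V.
I_s = V_s/R = 24378/198 = 123.12 A.
P_out = V_s I_s = 24378 × 123.12 = 3.0015×10^6 W.
P_in = P_out/η = 3.0015×10^6/0.970 = 3.0944×10^6 W.
I_p = P_in/V_p = 3.0944×10^6/132000 = 23.4 A.

I_p ≈ 23.4 A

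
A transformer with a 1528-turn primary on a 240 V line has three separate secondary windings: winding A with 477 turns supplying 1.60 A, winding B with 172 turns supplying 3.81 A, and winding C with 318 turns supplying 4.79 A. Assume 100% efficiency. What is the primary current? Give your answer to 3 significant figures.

V_A = 240 × 477/1528 = 74.921 V; V_B = 240 × 172/1528 = 27.016 V; V_C = 240 × 318/1528 = 49.948 V.
P_out = V_A I_A + V_B I_B + V_C I_C = 74.921×1.60 + 27.016×3.81 + 49.948×4.79 = 119.87 + 102.93 + 239.25 = 462.05 W.
Ideal ⇒ P_in = P_out, so I_p = P_out/V_p = 462.05/240 = 1.93 A.

I_p ≈ 1.93 A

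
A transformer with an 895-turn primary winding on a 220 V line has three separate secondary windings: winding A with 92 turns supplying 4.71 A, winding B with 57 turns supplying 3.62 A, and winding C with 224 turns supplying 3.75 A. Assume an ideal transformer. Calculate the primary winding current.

V_A = 220 × 92/895 = 22.615 V; V_B = 220 × 57/895 = 14.011 V; V_C = 220 × 224/895 = 55.061 V.
P_out = V_A I_A + V_B I_B + V_C I_C = 22.615×4.71 + 14.011×3.62 + 55.061×3.75 = 106.51 + 50.720 + 206.48 = 363.72 W.
Ideal ⇒ P_in = P_out, so I_p = P_out/V_p = 363.72/220 = 1.65 A.

I_p ≈ 1.65 A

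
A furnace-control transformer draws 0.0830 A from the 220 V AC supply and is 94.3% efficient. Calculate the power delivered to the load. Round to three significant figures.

P_in = V_p I_p = 220 × 0.0830 = 18.260 W.
P_out = η P_in = 0.943 × 18.260 = 17.2 W.

P_out ≈ 17.2 W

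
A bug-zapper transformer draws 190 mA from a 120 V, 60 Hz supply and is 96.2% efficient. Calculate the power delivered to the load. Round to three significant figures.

P_out ≈ 21.9 W

P_in = V_in I_in = 120 × 0.190 = 22.800 W.
P_out = η P_in = 0.962 × 22.800 = 21.9 W.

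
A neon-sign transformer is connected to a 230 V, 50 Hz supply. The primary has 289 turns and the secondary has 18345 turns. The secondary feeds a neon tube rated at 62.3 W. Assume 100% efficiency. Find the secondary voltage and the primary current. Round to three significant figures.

V_s ≈ 14600 V, I_p ≈ 0.271 A

V_s = V_p × N_s/N_p = 230 × 18345/289 = 14600 V.
I_s = P/V_s = 62.3/14600 = 0.0042672 A.
I_p = I_s × N_s/N_p = 0.0042672 × 18345/289 = 0.271 A.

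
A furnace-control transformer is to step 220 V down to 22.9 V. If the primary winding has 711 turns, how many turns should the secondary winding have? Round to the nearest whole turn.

N_s/N_p = V_s/V_p, so N_s = 711 × 22.9/220 = 74.0 ≈ 74 turns.

N_s = 74 turns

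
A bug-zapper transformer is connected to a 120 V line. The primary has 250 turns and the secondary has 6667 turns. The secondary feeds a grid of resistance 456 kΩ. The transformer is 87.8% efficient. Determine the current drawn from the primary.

I_p ≈ 0.213 A

V_s = 120 × 6667/250 = 3200.2 V.
I_s = V_s/R = 3200.2/456000 = 0.0070179 A.
P_out = V_s I_s = 3200.2 × 0.0070179 = 22.458 W.
P_in = P_out/η = 22.458/0.878 = 25.579 W.
I_p = P_in/V_p = 25.579/120 = 0.213 A.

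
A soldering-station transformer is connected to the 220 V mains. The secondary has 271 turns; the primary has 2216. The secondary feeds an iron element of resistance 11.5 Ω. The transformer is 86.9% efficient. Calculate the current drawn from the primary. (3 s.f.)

V_s = 220 × 271/2216 = 26.904 V.
I_s = V_s/R = 26.904/11.5 = 2.3395 A.
P_out = V_s I_s = 26.904 × 2.3395 = 62.943 W.
P_in = P_out/η = 62.943/0.869 = 72.431 W.
I_p = P_in/V_p = 72.431/220 = 0.329 A.

I_p ≈ 0.329 A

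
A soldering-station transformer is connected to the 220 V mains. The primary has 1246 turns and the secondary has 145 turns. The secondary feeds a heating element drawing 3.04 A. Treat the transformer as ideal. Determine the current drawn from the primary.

I_p ≈ 0.354 A

For an ideal transformer I_p N_p = I_s N_s, so I_p = 3.04 × 145/1246 = 0.354 A.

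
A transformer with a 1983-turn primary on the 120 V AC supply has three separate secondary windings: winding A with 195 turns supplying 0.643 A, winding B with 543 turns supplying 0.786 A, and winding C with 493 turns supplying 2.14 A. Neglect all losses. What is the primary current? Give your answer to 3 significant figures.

I_p ≈ 0.810 A

V_A = 120 × 195/1983 = 11.800 V; V_B = 120 × 543/1983 = 32.859 V; V_C = 120 × 493/1983 = 29.834 V.
P_out = V_A I_A + V_B I_B + V_C I_C = 11.800×0.643 + 32.859×0.786 + 29.834×2.14 = 7.5876 + 25.827 + 63.844 = 97.259 W.
Ideal ⇒ P_in = P_out, so I_p = P_out/V_p = 97.259/120 = 0.810 A.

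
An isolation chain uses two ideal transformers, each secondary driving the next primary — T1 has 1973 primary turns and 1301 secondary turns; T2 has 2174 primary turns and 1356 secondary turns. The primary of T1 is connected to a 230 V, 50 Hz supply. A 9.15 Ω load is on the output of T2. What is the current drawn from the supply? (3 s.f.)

After T1: V = 230.00 × 1301/1973 = 151.66 V.
After T2: V = 151.66 × 1356/2174 = 94.597 V.
I_load = 94.597/9.15 = 10.338 A, so P_out = 94.597 × 10.338 = 977.99 W.
All ideal ⇒ P_in = P_out, so I_supply = 977.99/230 = 4.25 A.

I_supply ≈ 4.25 A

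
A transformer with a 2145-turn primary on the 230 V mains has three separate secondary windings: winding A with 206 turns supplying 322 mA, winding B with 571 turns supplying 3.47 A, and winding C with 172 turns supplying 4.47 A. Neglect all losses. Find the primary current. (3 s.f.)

I_p ≈ 1.31 A

V_A = 230 × 206/2145 = 22.089 V; V_B = 230 × 571/2145 = 61.226 V; V_C = 230 × 172/2145 = 18.443 V.
P_out = V_A I_A + V_B I_B + V_C I_C = 22.089×0.322 + 61.226×3.47 + 18.443×4.47 = 7.1125 + 212.45 + 82.440 = 302.01 W.
Ideal ⇒ P_in = P_out, so I_p = P_out/V_p = 302.01/230 = 1.31 A.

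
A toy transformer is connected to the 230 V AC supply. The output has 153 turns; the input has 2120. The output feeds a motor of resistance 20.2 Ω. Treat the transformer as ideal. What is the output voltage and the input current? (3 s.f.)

V_out ≈ 16.6 V, I_in ≈ 0.0593 A

V_out = V_in × N_out/N_in = 230 × 153/2120 = 16.599 V.
I_out = V_out/R = 16.599/20.2 = 0.82174 A.
I_in = I_out × N_out/N_in = 0.82174 × 153/2120 = 0.0593 A.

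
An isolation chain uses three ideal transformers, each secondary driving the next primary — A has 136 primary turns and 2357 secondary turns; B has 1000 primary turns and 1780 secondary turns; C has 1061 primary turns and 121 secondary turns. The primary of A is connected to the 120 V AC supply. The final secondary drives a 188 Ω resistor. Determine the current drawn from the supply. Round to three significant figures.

Secondary of A: V = 120.00 × 2357/136 = 2079.7 V.
Secondary of B: V = 2079.7 × 1780/1000 = 3701.9 V.
Secondary of C: V = 3701.9 × 121/1061 = 422.17 V.
I_load = 422.17/188 = 2.2456 A, so P_out = 422.17 × 2.2456 = 948.04 W.
All ideal ⇒ P_in = P_out, so I_supply = 948.04/120 = 7.90 A.

I_supply ≈ 7.90 A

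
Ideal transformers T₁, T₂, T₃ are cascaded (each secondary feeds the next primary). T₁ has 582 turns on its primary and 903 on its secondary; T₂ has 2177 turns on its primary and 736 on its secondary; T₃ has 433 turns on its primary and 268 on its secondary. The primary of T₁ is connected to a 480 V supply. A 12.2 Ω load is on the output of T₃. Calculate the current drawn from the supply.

Secondary of T₁: V = 480.00 × 903/582 = 744.74 V.
Secondary of T₂: V = 744.74 × 736/2177 = 251.78 V.
Secondary of T₃: V = 251.78 × 268/433 = 155.84 V.
I_load = 155.84/12.2 = 12.774 A, so P_out = 155.84 × 12.774 = 1990.6 W.
All ideal ⇒ P_in = P_out, so I_supply = 1990.6/480 = 4.15 A.

I_supply ≈ 4.15 A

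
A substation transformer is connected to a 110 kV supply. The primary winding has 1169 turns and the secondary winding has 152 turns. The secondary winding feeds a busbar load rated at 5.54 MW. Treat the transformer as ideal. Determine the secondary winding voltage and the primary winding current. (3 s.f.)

V_s ≈ 14300 V, I_p ≈ 50.4 A

V_s = V_p × N_s/N_p = 110000 × 152/1169 = 14303 V.
I_s = P/V_s = 5.54×10^6/14303 = 387.34 A.
I_p = I_s × N_s/N_p = 387.34 × 152/1169 = 50.4 A.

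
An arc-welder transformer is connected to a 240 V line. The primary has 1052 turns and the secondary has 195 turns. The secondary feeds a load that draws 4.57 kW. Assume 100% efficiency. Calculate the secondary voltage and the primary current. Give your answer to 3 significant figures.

V_s ≈ 44.5 V, I_p ≈ 19.0 A

V_s = V_p × N_s/N_p = 240 × 195/1052 = 44.487 V.
I_s = P/V_s = 4570/44.487 = 102.73 A.
I_p = I_s × N_s/N_p = 102.73 × 195/1052 = 19.0 A.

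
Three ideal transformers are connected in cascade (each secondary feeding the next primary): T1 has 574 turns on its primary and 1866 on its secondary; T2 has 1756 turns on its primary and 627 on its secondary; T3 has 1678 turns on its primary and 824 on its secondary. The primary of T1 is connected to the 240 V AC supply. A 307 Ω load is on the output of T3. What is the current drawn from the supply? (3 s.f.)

After T1: V = 240.00 × 1866/574 = 780.21 V.
After T2: V = 780.21 × 627/1756 = 278.58 V.
After T3: V = 278.58 × 824/1678 = 136.80 V.
I_load = 136.80/307 = 0.44561 A, so P_out = 136.80 × 0.44561 = 60.959 W.
All ideal ⇒ P_in = P_out, so I_supply = 60.959/240 = 0.254 A.

I_supply ≈ 0.254 A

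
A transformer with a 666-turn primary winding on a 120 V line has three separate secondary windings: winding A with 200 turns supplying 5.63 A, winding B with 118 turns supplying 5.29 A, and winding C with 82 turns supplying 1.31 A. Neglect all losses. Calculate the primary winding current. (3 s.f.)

V_A = 120 × 200/666 = 36.036 V; V_B = 120 × 118/666 = 21.261 V; V_C = 120 × 82/666 = 14.775 V.
P_out = V_A I_A + V_B I_B + V_C I_C = 36.036×5.63 + 21.261×5.29 + 14.775×1.31 = 202.88 + 112.47 + 19.355 = 334.71 W.
Ideal ⇒ P_in = P_out, so I_p = P_out/V_p = 334.71/120 = 2.79 A.

I_p ≈ 2.79 A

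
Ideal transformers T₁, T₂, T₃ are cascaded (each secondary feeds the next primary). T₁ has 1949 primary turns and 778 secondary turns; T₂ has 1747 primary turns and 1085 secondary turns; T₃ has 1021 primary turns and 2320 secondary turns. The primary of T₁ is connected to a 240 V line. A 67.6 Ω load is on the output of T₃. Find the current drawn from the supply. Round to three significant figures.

I_supply ≈ 1.13 A

After T₁: V = 240.00 × 778/1949 = 95.803 V.
After T₂: V = 95.803 × 1085/1747 = 59.500 V.
After T₃: V = 59.500 × 2320/1021 = 135.20 V.
I_load = 135.20/67.6 = 2.0000 A, so P_out = 135.20 × 2.0000 = 270.40 W.
All ideal ⇒ P_in = P_out, so I_supply = 270.40/240 = 1.13 A.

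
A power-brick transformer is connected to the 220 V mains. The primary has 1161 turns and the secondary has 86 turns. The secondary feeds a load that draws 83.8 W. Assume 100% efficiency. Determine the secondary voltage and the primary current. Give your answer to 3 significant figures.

V_s = V_p × N_s/N_p = 220 × 86/1161 = 16.296 V.
I_s = P/V_s = 83.8/16.296 = 5.1423 A.
I_p = I_s × N_s/N_p = 5.1423 × 86/1161 = 0.381 A.

V_s ≈ 16.3 V, I_p ≈ 0.381 A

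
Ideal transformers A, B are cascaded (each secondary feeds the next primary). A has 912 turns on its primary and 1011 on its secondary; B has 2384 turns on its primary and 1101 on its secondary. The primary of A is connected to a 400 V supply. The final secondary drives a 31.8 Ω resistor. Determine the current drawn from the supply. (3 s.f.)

After A: V = 400.00 × 1011/912 = 443.42 V.
After B: V = 443.42 × 1101/2384 = 204.78 V.
I_load = 204.78/31.8 = 6.4398 A, so P_out = 204.78 × 6.4398 = 1318.8 W.
All ideal ⇒ P_in = P_out, so I_supply = 1318.8/400 = 3.30 A.

I_supply ≈ 3.30 A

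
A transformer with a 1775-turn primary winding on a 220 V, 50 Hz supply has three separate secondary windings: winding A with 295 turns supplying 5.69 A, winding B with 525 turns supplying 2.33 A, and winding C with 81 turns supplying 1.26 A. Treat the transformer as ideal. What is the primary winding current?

V_A = 220 × 295/1775 = 36.563 V; V_B = 220 × 525/1775 = 65.070 V; V_C = 220 × 81/1775 = 10.039 V.
P_out = V_A I_A + V_B I_B + V_C I_C = 36.563×5.69 + 65.070×2.33 + 10.039×1.26 = 208.05 + 151.61 + 12.650 = 372.31 W.
Ideal ⇒ P_in = P_out, so I_p = P_out/V_p = 372.31/220 = 1.69 A.

I_p ≈ 1.69 A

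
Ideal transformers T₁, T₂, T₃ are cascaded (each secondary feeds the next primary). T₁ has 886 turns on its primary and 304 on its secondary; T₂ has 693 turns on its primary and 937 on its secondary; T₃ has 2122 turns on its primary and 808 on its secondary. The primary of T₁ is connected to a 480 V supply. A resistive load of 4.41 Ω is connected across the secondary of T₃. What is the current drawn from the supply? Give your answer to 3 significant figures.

I_supply ≈ 3.40 A

After T₁: V = 480.00 × 304/886 = 164.70 V.
After T₂: V = 164.70 × 937/693 = 222.68 V.
After T₃: V = 222.68 × 808/2122 = 84.792 V.
I_load = 84.792/4.41 = 19.227 A, so P_out = 84.792 × 19.227 = 1630.3 W.
All ideal ⇒ P_in = P_out, so I_supply = 1630.3/480 = 3.40 A.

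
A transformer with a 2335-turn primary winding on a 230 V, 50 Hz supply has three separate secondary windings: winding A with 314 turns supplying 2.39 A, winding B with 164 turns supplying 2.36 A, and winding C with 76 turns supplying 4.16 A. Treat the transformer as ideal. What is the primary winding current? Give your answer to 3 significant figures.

V_A = 230 × 314/2335 = 30.929 V; V_B = 230 × 164/2335 = 16.154 V; V_C = 230 × 76/2335 = 7.4861 V.
P_out = V_A I_A + V_B I_B + V_C I_C = 30.929×2.39 + 16.154×2.36 + 7.4861×4.16 = 73.921 + 38.124 + 31.142 = 143.19 W.
Ideal ⇒ P_in = P_out, so I_p = P_out/V_p = 143.19/230 = 0.623 A.

I_p ≈ 0.623 A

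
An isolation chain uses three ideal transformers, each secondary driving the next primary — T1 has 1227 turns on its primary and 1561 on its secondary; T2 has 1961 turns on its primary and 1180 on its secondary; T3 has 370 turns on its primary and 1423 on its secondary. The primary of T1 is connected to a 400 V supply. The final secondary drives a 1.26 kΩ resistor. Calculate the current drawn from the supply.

Secondary of T1: V = 400.00 × 1561/1227 = 508.88 V.
Secondary of T2: V = 508.88 × 1180/1961 = 306.21 V.
Secondary of T3: V = 306.21 × 1423/370 = 1177.7 V.
I_load = 1177.7/1260 = 0.93466 A, so P_out = 1177.7 × 0.93466 = 1100.7 W.
All ideal ⇒ P_in = P_out, so I_supply = 1100.7/400 = 2.75 A.

I_supply ≈ 2.75 A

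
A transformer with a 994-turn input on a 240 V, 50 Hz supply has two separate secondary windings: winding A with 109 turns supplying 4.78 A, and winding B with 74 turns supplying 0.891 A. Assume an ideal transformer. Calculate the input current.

V_A = 240 × 109/994 = 26.318 V; V_B = 240 × 74/994 = 17.867 V.
P_out = V_A I_A + V_B I_B = 26.318×4.78 + 17.867×0.891 = 125.80 + 15.920 = 141.72 W.
Ideal ⇒ P_in = P_out, so I_in = P_out/V_in = 141.72/240 = 0.590 A.

I_in ≈ 0.590 A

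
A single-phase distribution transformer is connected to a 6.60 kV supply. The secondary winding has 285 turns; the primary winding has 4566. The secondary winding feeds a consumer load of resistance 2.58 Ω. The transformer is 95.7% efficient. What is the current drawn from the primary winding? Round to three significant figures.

I_p ≈ 10.4 A

V_s = 6600 × 285/4566 = 411.96 V.
I_s = V_s/R = 411.96/2.58 = 159.67 A.
P_out = V_s I_s = 411.96 × 159.67 = 65779 W.
P_in = P_out/η = 65779/0.957 = 68734 W.
I_p = P_in/V_p = 68734/6600 = 10.4 A.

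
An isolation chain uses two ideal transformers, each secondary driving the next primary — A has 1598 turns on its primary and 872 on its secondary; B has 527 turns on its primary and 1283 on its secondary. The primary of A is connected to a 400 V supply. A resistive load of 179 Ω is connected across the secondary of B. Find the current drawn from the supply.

Secondary of A: V = 400.00 × 872/1598 = 218.27 V.
Secondary of B: V = 218.27 × 1283/527 = 531.39 V.
I_load = 531.39/179 = 2.9687 A, so P_out = 531.39 × 2.9687 = 1577.5 W.
All ideal ⇒ P_in = P_out, so I_supply = 1577.5/400 = 3.94 A.

I_supply ≈ 3.94 A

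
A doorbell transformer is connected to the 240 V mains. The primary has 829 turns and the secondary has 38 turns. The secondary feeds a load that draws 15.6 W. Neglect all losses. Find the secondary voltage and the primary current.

V_s ≈ 11.0 V, I_p ≈ 0.0650 A

V_s = V_p × N_s/N_p = 240 × 38/829 = 11.001 V.
I_s = P/V_s = 15.6/11.001 = 1.4180 A.
I_p = I_s × N_s/N_p = 1.4180 × 38/829 = 0.0650 A.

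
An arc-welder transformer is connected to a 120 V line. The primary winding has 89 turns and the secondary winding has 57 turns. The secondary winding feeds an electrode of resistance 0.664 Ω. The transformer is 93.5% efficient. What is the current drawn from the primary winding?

I_p ≈ 79.3 A

V_s = 120 × 57/89 = 76.854 V.
I_s = V_s/R = 76.854/0.664 = 115.74 A.
P_out = V_s I_s = 76.854 × 115.74 = 8895.4 W.
P_in = P_out/η = 8895.4/0.935 = 9513.8 W.
I_p = P_in/V_p = 9513.8/120 = 79.3 A.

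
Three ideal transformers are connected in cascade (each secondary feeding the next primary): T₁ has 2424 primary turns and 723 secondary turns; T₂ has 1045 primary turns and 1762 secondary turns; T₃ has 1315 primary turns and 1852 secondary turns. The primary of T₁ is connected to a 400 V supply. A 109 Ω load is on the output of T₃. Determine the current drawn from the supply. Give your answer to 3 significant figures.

I_supply ≈ 1.84 A

Secondary of T₁: V = 400.00 × 723/2424 = 119.31 V.
Secondary of T₂: V = 119.31 × 1762/1045 = 201.17 V.
Secondary of T₃: V = 201.17 × 1852/1315 = 283.32 V.
I_load = 283.32/109 = 2.5992 A, so P_out = 283.32 × 2.5992 = 736.40 W.
All ideal ⇒ P_in = P_out, so I_supply = 736.40/400 = 1.84 A.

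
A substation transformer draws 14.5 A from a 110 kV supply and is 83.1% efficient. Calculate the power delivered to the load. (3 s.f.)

P_in = V_p I_p = 110000 × 14.5 = 1.5950×10^6 W.
P_out = η P_in = 0.831 × 1.5950×10^6 = 1.33×10^6 W.

P_out ≈ 1.33×10^6 W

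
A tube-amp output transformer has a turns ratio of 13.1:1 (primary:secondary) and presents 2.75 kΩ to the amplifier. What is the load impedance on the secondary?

Z_s ≈ 16.0 Ω

Z_s = Z_p/(N_p/N_s)² = 2750/13.1² = 16.0 Ω.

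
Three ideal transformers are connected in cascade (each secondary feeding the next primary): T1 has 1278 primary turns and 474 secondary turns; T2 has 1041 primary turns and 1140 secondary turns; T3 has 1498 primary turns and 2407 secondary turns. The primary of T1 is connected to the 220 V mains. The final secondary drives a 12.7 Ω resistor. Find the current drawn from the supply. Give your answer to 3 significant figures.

I_supply ≈ 7.38 A

Secondary of T1: V = 220.00 × 474/1278 = 81.596 V.
Secondary of T2: V = 81.596 × 1140/1041 = 89.356 V.
Secondary of T3: V = 89.356 × 2407/1498 = 143.58 V.
I_load = 143.58/12.7 = 11.305 A, so P_out = 143.58 × 11.305 = 1623.2 W.
All ideal ⇒ P_in = P_out, so I_supply = 1623.2/220 = 7.38 A.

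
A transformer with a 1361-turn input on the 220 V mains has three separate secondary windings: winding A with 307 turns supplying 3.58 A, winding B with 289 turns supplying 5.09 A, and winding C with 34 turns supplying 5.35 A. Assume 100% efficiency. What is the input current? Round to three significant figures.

V_A = 220 × 307/1361 = 49.625 V; V_B = 220 × 289/1361 = 46.716 V; V_C = 220 × 34/1361 = 5.4960 V.
P_out = V_A I_A + V_B I_B + V_C I_C = 49.625×3.58 + 46.716×5.09 + 5.4960×5.35 = 177.66 + 237.78 + 29.403 = 444.84 W.
Ideal ⇒ P_in = P_out, so I_in = P_out/V_in = 444.84/220 = 2.02 A.

I_in ≈ 2.02 A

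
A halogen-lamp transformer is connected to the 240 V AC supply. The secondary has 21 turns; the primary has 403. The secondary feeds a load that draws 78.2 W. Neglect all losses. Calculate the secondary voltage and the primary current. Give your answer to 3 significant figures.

V_s = V_p × N_s/N_p = 240 × 21/403 = 12.506 V.
I_s = P/V_s = 78.2/12.506 = 6.2529 A.
I_p = I_s × N_s/N_p = 6.2529 × 21/403 = 0.326 A.

V_s ≈ 12.5 V, I_p ≈ 0.326 A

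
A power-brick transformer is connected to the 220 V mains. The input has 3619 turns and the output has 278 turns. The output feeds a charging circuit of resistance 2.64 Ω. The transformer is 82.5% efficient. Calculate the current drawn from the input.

I_in ≈ 0.596 A

V_out = 220 × 278/3619 = 16.900 V.
I_out = V_out/R = 16.900/2.64 = 6.4014 A.
P_out = V_out I_out = 16.900 × 6.4014 = 108.18 W.
P_in = P_out/η = 108.18/0.825 = 131.13 W.
I_in = P_in/V_in = 131.13/220 = 0.596 A.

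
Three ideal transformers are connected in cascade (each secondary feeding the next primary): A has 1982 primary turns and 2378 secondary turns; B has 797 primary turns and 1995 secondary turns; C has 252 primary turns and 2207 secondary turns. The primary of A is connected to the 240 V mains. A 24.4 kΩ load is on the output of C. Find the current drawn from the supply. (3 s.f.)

Secondary of A: V = 240.00 × 2378/1982 = 287.95 V.
Secondary of B: V = 287.95 × 1995/797 = 720.78 V.
Secondary of C: V = 720.78 × 2207/252 = 6312.6 V.
I_load = 6312.6/24400 = 0.25871 A, so P_out = 6312.6 × 0.25871 = 1633.1 W.
All ideal ⇒ P_in = P_out, so I_supply = 1633.1/240 = 6.80 A.

I_supply ≈ 6.80 A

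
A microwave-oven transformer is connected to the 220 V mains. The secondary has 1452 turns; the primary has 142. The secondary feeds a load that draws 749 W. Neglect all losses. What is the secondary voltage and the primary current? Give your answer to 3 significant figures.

V_s ≈ 2250 V, I_p ≈ 3.40 A

V_s = V_p × N_s/N_p = 220 × 1452/142 = 2249.6 V.
I_s = P/V_s = 749/2249.6 = 0.33295 A.
I_p = I_s × N_s/N_p = 0.33295 × 1452/142 = 3.40 A.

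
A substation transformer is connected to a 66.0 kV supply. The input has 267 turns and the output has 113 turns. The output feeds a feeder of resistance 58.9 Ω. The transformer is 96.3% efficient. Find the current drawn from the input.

V_out = 66000 × 113/267 = 27933 V.
I_out = V_out/R = 27933/58.9 = 474.24 A.
P_out = V_out I_out = 27933 × 474.24 = 1.3247×10^7 W.
P_in = P_out/η = 1.3247×10^7/0.963 = 1.3756×10^7 W.
I_in = P_in/V_in = 1.3756×10^7/66000 = 208 A.

I_in ≈ 208 A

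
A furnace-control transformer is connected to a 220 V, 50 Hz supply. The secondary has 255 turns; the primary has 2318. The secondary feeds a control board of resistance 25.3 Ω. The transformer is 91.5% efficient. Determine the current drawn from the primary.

I_p ≈ 0.115 A

V_s = 220 × 255/2318 = 24.202 V.
I_s = V_s/R = 24.202/25.3 = 0.95660 A.
P_out = V_s I_s = 24.202 × 0.95660 = 23.151 W.
P_in = P_out/η = 23.151/0.915 = 25.302 W.
I_p = P_in/V_p = 25.302/220 = 0.115 A.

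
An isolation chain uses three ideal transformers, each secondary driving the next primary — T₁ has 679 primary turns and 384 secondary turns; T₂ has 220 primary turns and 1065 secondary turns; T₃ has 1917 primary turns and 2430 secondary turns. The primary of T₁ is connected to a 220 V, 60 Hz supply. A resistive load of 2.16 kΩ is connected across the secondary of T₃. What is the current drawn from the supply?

I_supply ≈ 1.23 A

Secondary of T₁: V = 220.00 × 384/679 = 124.42 V.
Secondary of T₂: V = 124.42 × 1065/220 = 602.30 V.
Secondary of T₃: V = 602.30 × 2430/1917 = 763.48 V.
I_load = 763.48/2160 = 0.35346 A, so P_out = 763.48 × 0.35346 = 269.86 W.
All ideal ⇒ P_in = P_out, so I_supply = 269.86/220 = 1.23 A.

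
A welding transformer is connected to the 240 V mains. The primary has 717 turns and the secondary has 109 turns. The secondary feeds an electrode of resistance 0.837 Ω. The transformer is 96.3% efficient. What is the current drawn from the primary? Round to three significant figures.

I_p ≈ 6.88 A

V_s = 240 × 109/717 = 36.485 V.
I_s = V_s/R = 36.485/0.837 = 43.591 A.
P_out = V_s I_s = 36.485 × 43.591 = 1590.4 W.
P_in = P_out/η = 1590.4/0.963 = 1651.5 W.
I_p = P_in/V_p = 1651.5/240 = 6.88 A.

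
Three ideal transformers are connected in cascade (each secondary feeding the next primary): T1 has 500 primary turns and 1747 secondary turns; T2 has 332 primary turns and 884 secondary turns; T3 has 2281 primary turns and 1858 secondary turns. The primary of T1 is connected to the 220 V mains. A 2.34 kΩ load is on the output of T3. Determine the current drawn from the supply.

Secondary of T1: V = 220.00 × 1747/500 = 768.68 V.
Secondary of T2: V = 768.68 × 884/332 = 2046.7 V.
Secondary of T3: V = 2046.7 × 1858/2281 = 1667.2 V.
I_load = 1667.2/2340 = 0.71247 A, so P_out = 1667.2 × 0.71247 = 1187.8 W.
All ideal ⇒ P_in = P_out, so I_supply = 1187.8/220 = 5.40 A.

I_supply ≈ 5.40 A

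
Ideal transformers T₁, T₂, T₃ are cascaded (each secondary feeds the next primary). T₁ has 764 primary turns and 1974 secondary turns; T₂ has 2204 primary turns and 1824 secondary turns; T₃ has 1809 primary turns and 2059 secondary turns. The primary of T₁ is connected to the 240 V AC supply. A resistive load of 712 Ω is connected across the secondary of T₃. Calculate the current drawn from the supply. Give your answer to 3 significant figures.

Secondary of T₁: V = 240.00 × 1974/764 = 620.10 V.
Secondary of T₂: V = 620.10 × 1824/2204 = 513.19 V.
Secondary of T₃: V = 513.19 × 2059/1809 = 584.11 V.
I_load = 584.11/712 = 0.82038 A, so P_out = 584.11 × 0.82038 = 479.19 W.
All ideal ⇒ P_in = P_out, so I_supply = 479.19/240 = 2.00 A.

I_supply ≈ 2.00 A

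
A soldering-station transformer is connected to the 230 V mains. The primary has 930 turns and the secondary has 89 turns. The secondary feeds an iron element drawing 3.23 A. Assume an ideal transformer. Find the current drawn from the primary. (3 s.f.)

For an ideal transformer I_p N_p = I_s N_s, so I_p = 3.23 × 89/930 = 0.309 A.

I_p ≈ 0.309 A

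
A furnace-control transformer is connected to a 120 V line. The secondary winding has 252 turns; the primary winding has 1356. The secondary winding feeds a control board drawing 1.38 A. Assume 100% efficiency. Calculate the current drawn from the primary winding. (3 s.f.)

I_p ≈ 0.256 A

For an ideal transformer I_p N_p = I_s N_s, so I_p = 1.38 × 252/1356 = 0.256 A.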